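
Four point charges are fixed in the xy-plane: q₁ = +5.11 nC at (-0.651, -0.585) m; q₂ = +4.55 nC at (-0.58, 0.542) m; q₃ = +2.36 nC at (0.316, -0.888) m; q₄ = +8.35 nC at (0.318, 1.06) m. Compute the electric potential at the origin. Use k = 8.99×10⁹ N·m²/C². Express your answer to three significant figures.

194 V

The total potential is the scalar sum of each charge's contribution, V = Σ kqᵢ/rᵢ.
Distances from the field point to each charge: r₁ = 0.875 m, r₂ = 0.794 m, r₃ = 0.943 m, r₄ = 1.11 m.
V = k[(5.11×10⁻⁹)/(0.875) + (4.55×10⁻⁹)/(0.794) + (2.36×10⁻⁹)/(0.943) + (8.35×10⁻⁹)/(1.11)] = 194 V.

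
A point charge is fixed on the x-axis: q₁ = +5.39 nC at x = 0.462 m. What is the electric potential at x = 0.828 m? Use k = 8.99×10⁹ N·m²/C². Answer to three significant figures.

The total potential is the scalar sum of each charge's contribution, V = Σ kqᵢ/rᵢ.
V = k[(5.39×10⁻⁹)/(0.366)] = 132 V.

132 V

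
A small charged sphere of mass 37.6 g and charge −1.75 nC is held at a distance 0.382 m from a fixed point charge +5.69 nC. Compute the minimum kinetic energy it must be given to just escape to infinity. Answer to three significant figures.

2.34×10⁻⁷ J

To just escape, total mechanical energy must reach zero at infinity: ½mv²_min + U = 0, so ½mv²_min = −U = |kQq|/r.
|U| = |kQq|/r = (8.99×10⁹ N·m²/C²)(5.69×10⁻⁹)(1.75×10⁻⁹)/(0.382) = 2.34×10⁻⁷ J.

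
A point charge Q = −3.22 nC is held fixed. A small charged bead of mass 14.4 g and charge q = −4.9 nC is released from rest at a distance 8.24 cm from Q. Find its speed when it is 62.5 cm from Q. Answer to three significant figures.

0.0144 m/s

Only the electrostatic force acts, so mechanical energy is conserved: ½mv² = U₁ − U₂ = kQq(1/r₁ − 1/r₂).
U₁ − U₂ = (8.99×10⁹ N·m²/C²)(-3.22×10⁻⁹ C)(-4.90×10⁻⁹ C)(1/0.0824 − 1/0.625) = 1.49×10⁻⁶ J.
v = √(2·1.49×10⁻⁶/0.0144) = 0.0144 m/s.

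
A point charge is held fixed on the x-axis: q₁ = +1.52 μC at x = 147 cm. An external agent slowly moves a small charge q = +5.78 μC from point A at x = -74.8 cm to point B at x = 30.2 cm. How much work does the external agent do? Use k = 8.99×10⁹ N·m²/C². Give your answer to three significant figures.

For quasistatic motion the external work equals the change in potential energy: W_ext = qΔV = q(V_B − V_A).
At A: distance to the source charge is 2.22 m; V_A = kq₁/r = 6160 V.
At B: distance to the source charge is 1.17 m; V_B = kq₁/r = 1.17×10⁴ V.
ΔV = V_B − V_A = 5540 V.
W_ext = qΔV = (5.78×10⁻⁶ C)(5540 V) = 0.0320 J.

0.0320 J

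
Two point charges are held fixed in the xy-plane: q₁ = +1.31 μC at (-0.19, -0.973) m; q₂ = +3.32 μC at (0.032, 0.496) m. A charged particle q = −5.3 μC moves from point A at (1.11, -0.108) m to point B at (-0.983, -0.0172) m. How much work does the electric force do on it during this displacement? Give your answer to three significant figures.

The work done by the electric force is W_field = −ΔU = −q(V_B − V_A) = q(V_A − V_B).
At A: distances to the source charges are 1.56 m, 1.24 m; V_A = Σ kqᵢ/rᵢ = 3.17×10⁴ V.
At B: distances to the source charges are 1.24 m, 1.14 m; V_B = Σ kqᵢ/rᵢ = 3.57×10⁴ V.
ΔV = V_B − V_A = 4030 V.
W_field = −qΔV = −(-5.30×10⁻⁶ C)(4030 V) = 0.0214 J.

0.0214 J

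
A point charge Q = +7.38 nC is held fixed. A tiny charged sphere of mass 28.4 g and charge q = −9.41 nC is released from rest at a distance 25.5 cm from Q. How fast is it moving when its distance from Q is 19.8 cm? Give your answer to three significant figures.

Only the electrostatic force acts, so mechanical energy is conserved: ½mv² = U₁ − U₂ = kQq(1/r₁ − 1/r₂).
U₁ − U₂ = (8.99×10⁹ N·m²/C²)(7.38×10⁻⁹ C)(-9.41×10⁻⁹ C)(1/0.255 − 1/0.198) = 7.05×10⁻⁷ J.
v = √(2·7.05×10⁻⁷/0.0284) = 7.05×10⁻³ m/s.

7.05×10⁻³ m/s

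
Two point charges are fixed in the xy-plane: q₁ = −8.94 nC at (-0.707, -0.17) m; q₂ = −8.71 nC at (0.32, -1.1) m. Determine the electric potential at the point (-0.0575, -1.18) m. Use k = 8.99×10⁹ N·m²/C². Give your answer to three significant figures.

-270 V

Electric potential is a scalar, so the contributions from each charge add algebraically: V = Σ kqᵢ/rᵢ.
Distances from the field point to each charge: r₁ = 1.20 m, r₂ = 0.386 m.
V = k[(-8.94×10⁻⁹)/(1.20) + (-8.71×10⁻⁹)/(0.386)] = -270 V.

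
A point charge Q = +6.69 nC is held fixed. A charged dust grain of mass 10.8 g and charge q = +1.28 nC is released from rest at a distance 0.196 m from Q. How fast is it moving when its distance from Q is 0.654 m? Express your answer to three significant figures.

Only the electrostatic force acts, so mechanical energy is conserved: ½mv² = U₁ − U₂ = kQq(1/r₁ − 1/r₂).
U₁ − U₂ = (8.99×10⁹ N·m²/C²)(6.69×10⁻⁹ C)(1.28×10⁻⁹ C)(1/0.196 − 1/0.654) = 2.75×10⁻⁷ J.
v = √(2·2.75×10⁻⁷/0.0108) = 7.14×10⁻³ m/s.

7.14×10⁻³ m/s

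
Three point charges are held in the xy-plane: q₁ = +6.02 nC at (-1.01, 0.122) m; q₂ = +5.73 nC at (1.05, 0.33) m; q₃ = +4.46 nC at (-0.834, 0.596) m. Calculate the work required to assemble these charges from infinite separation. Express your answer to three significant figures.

7.48×10⁻⁷ J

The assembly work is the sum of pairwise potential energies, U = Σ_{i<j} kqᵢqⱼ/rᵢⱼ.
Pair separations: r₁₂ = 2.07 m, r₁₃ = 0.506 m, r₂₃ = 1.90 m.
U = (1.50×10⁻⁷) + (4.77×10⁻⁷) + (1.21×10⁻⁷) = 7.48×10⁻⁷ J.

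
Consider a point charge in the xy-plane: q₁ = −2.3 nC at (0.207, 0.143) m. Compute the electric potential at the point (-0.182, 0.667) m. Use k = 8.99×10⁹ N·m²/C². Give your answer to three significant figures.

The total potential is the scalar sum of each charge's contribution, V = Σ kqᵢ/rᵢ.
Distances from the field point to each charge: r₁ = 0.653 m.
V = k[(-2.30×10⁻⁹)/(0.653)] = -31.7 V.

-31.7 V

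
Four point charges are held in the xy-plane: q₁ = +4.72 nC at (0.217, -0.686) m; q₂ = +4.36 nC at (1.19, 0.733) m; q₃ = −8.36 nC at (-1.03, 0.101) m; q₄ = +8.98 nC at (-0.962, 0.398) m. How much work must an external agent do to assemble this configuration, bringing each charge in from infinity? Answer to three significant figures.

-2.09×10⁻⁶ J

The work to assemble the configuration equals its total potential energy, U = Σ kqᵢqⱼ/rᵢⱼ over all pairs.
Pair separations: r₁₂ = 1.72 m, r₁₃ = 1.47 m, r₁₄ = 1.60 m, r₂₃ = 2.31 m, r₂₄ = 2.18 m, r₃₄ = 0.305 m.
Summing all 6 pair terms gives U = -2.09×10⁻⁶ J.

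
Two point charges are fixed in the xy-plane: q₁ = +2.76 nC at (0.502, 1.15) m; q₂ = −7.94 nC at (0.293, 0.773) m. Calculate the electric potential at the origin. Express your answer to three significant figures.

-66.6 V

The total potential is the scalar sum of each charge's contribution, V = Σ kqᵢ/rᵢ.
Distances from the field point to each charge: r₁ = 1.25 m, r₂ = 0.827 m.
V = k[(2.76×10⁻⁹)/(1.25) + (-7.94×10⁻⁹)/(0.827)] = -66.6 V.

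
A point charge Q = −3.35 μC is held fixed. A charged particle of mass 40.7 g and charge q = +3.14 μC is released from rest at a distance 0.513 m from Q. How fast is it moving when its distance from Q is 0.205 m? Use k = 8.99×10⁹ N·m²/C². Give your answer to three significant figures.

3.69 m/s

Only the electrostatic force acts, so mechanical energy is conserved: ½mv² = U₁ − U₂ = kQq(1/r₁ − 1/r₂).
U₁ − U₂ = (8.99×10⁹ N·m²/C²)(-3.35×10⁻⁶ C)(3.14×10⁻⁶ C)(1/0.513 − 1/0.205) = 0.277 J.
v = √(2·0.277/0.0407) = 3.69 m/s.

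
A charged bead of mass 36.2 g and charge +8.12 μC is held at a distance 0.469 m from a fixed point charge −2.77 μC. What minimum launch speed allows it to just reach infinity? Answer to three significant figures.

To just escape, total mechanical energy must reach zero at infinity: ½mv²_min + U = 0, so ½mv²_min = −U = |kQq|/r.
|U| = |kQq|/r = (8.99×10⁹ N·m²/C²)(2.77×10⁻⁶)(8.12×10⁻⁶)/(0.469) = 0.431 J.
v_min = √(2|U|/m) = √(2·0.431/0.0362) = 4.88 m/s.

4.88 m/s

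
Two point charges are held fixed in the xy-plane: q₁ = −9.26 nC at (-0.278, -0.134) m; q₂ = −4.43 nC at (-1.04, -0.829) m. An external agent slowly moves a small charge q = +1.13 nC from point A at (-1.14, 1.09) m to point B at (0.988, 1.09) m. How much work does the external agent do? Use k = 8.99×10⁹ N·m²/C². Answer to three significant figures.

1.67×10⁻⁸ J

For quasistatic motion the external work equals the change in potential energy: W_ext = qΔV = q(V_B − V_A).
At A: distances to the source charges are 1.50 m, 1.92 m; V_A = Σ kqᵢ/rᵢ = -76.3 V.
At B: distances to the source charges are 1.76 m, 2.79 m; V_B = Σ kqᵢ/rᵢ = -61.5 V.
ΔV = V_B − V_A = 14.8 V.
W_ext = qΔV = (1.13×10⁻⁹ C)(14.8 V) = 1.67×10⁻⁸ J.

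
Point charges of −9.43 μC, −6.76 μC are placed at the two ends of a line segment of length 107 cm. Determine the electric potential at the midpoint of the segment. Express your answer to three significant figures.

The total potential is the scalar sum of each charge's contribution, V = Σ kqᵢ/rᵢ.
Each charge is 0.535 m from the midpoint.
V = k[(-9.43×10⁻⁶)/(0.535) + (-6.76×10⁻⁶)/(0.535)] = -2.72×10⁵ V.

-2.72×10⁵ V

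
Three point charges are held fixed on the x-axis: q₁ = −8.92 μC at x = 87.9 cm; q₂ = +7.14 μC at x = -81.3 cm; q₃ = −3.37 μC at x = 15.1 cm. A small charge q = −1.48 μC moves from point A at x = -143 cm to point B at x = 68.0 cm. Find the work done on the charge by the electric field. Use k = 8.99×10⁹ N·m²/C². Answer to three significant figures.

-0.692 J

The work done by the electric force is W_field = −ΔU = −q(V_B − V_A) = q(V_A − V_B).
At A: distances to the source charges are 2.31 m, 0.617 m, 1.58 m; V_A = Σ kqᵢ/rᵢ = 5.01×10⁴ V.
At B: distances to the source charges are 0.199 m, 1.49 m, 0.529 m; V_B = Σ kqᵢ/rᵢ = -4.17×10⁵ V.
ΔV = V_B − V_A = -4.67×10⁵ V.
W_field = −qΔV = −(-1.48×10⁻⁶ C)(-4.67×10⁵ V) = -0.692 J.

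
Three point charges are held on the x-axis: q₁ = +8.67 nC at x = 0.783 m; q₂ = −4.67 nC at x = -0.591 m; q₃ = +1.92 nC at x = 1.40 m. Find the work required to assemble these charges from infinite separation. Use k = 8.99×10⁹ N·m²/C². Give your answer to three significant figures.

-6.29×10⁻⁸ J

The work to assemble the configuration equals its total potential energy, U = Σ kqᵢqⱼ/rᵢⱼ over all pairs.
Pair separations: r₁₂ = 1.37 m, r₁₃ = 0.617 m, r₂₃ = 1.99 m.
U = (-2.65×10⁻⁷) + (2.43×10⁻⁷) + (-4.05×10⁻⁸) = -6.29×10⁻⁸ J.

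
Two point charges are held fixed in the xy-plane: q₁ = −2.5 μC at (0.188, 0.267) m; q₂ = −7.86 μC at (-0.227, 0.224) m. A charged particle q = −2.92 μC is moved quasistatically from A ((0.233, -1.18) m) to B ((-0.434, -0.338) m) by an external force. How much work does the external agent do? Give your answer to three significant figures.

For quasistatic motion the external work equals the change in potential energy: W_ext = qΔV = q(V_B − V_A).
At A: distances to the source charges are 1.45 m, 1.48 m; V_A = Σ kqᵢ/rᵢ = -6.34×10⁴ V.
At B: distances to the source charges are 0.868 m, 0.599 m; V_B = Σ kqᵢ/rᵢ = -1.44×10⁵ V.
ΔV = V_B − V_A = -8.05×10⁴ V.
W_ext = qΔV = (-2.92×10⁻⁶ C)(-8.05×10⁴ V) = 0.235 J.

0.235 J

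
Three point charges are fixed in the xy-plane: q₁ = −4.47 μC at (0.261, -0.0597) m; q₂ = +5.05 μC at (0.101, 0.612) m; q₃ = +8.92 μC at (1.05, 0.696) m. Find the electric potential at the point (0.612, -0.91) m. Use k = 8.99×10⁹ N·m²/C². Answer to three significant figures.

3.28×10⁴ V

The total potential is the scalar sum of each charge's contribution, V = Σ kqᵢ/rᵢ.
Distances from the field point to each charge: r₁ = 0.920 m, r₂ = 1.61 m, r₃ = 1.66 m.
V = k[(-4.47×10⁻⁶)/(0.920) + (5.05×10⁻⁶)/(1.61) + (8.92×10⁻⁶)/(1.66)] = 3.28×10⁴ V.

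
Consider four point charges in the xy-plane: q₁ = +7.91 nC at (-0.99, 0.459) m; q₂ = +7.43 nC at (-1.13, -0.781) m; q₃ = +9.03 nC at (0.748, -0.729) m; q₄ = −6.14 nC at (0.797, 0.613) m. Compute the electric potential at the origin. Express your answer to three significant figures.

137 V

The total potential is the scalar sum of each charge's contribution, V = Σ kqᵢ/rᵢ.
Distances from the field point to each charge: r₁ = 1.09 m, r₂ = 1.37 m, r₃ = 1.04 m, r₄ = 1.01 m.
V = k[(7.91×10⁻⁹)/(1.09) + (7.43×10⁻⁹)/(1.37) + (9.03×10⁻⁹)/(1.04) + (-6.14×10⁻⁹)/(1.01)] = 137 V.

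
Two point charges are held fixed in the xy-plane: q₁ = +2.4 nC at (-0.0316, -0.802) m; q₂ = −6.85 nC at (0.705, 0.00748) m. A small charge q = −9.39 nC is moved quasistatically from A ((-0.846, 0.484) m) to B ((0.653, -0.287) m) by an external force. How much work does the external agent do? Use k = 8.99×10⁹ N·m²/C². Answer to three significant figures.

1.47×10⁻⁶ J

For quasistatic motion the external work equals the change in potential energy: W_ext = qΔV = q(V_B − V_A).
At A: distances to the source charges are 1.52 m, 1.62 m; V_A = Σ kqᵢ/rᵢ = -23.8 V.
At B: distances to the source charges are 0.857 m, 0.299 m; V_B = Σ kqᵢ/rᵢ = -181 V.
ΔV = V_B − V_A = -157 V.
W_ext = qΔV = (-9.39×10⁻⁹ C)(-157 V) = 1.47×10⁻⁶ J.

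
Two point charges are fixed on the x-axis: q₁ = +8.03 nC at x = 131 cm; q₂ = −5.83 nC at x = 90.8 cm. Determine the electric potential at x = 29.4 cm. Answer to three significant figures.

-14.3 V

Electric potential is a scalar, so the contributions from each charge add algebraically: V = Σ kqᵢ/rᵢ.
Distances from the field point to each charge: r₁ = 1.02 m, r₂ = 0.614 m.
V = k[(8.03×10⁻⁹)/(1.02) + (-5.83×10⁻⁹)/(0.614)] = -14.3 V.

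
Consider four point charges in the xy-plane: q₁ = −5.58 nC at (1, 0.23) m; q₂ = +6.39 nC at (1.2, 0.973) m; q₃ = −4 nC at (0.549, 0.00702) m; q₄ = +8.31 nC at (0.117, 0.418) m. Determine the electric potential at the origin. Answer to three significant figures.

Electric potential is a scalar, so the contributions from each charge add algebraically: V = Σ kqᵢ/rᵢ.
Distances from the field point to each charge: r₁ = 1.03 m, r₂ = 1.54 m, r₃ = 0.549 m, r₄ = 0.434 m.
V = k[(-5.58×10⁻⁹)/(1.03) + (6.39×10⁻⁹)/(1.54) + (-4.00×10⁻⁹)/(0.549) + (8.31×10⁻⁹)/(0.434)] = 94.9 V.

94.9 V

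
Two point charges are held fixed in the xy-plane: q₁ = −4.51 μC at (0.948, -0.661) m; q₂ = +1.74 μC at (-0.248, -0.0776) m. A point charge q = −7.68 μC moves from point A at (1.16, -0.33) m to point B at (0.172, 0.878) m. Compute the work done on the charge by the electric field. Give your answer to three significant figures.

0.643 J

The work done by the electric force is W_field = −ΔU = −q(V_B − V_A) = q(V_A − V_B).
At A: distances to the source charges are 0.393 m, 1.43 m; V_A = Σ kqᵢ/rᵢ = -9.22×10⁴ V.
At B: distances to the source charges are 1.72 m, 1.04 m; V_B = Σ kqᵢ/rᵢ = -8540 V.
ΔV = V_B − V_A = 8.37×10⁴ V.
W_field = −qΔV = −(-7.68×10⁻⁶ C)(8.37×10⁴ V) = 0.643 J.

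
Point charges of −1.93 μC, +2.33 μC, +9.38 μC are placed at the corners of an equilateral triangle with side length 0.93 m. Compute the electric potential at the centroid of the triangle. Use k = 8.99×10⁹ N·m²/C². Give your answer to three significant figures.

The total potential is the scalar sum of each charge's contribution, V = Σ kqᵢ/rᵢ.
The distance from each vertex to the centroid is a/√3 = 0.537 m.
V = k[(-1.93×10⁻⁶)/(0.537) + (2.33×10⁻⁶)/(0.537) + (9.38×10⁻⁶)/(0.537)] = 1.64×10⁵ V.

1.64×10⁵ V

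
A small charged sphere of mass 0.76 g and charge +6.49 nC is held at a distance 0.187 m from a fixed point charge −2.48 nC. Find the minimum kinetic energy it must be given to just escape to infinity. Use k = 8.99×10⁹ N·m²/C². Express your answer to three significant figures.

7.74×10⁻⁷ J

To just escape, total mechanical energy must reach zero at infinity: ½mv²_min + U = 0, so ½mv²_min = −U = |kQq|/r.
|U| = |kQq|/r = (8.99×10⁹ N·m²/C²)(2.48×10⁻⁹)(6.49×10⁻⁹)/(0.187) = 7.74×10⁻⁷ J.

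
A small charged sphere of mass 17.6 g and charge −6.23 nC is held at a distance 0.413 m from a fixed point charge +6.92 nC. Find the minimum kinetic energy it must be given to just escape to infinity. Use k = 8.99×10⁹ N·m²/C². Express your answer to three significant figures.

To just escape, total mechanical energy must reach zero at infinity: ½mv²_min + U = 0, so ½mv²_min = −U = |kQq|/r.
|U| = |kQq|/r = (8.99×10⁹ N·m²/C²)(6.92×10⁻⁹)(6.23×10⁻⁹)/(0.413) = 9.38×10⁻⁷ J.

9.38×10⁻⁷ J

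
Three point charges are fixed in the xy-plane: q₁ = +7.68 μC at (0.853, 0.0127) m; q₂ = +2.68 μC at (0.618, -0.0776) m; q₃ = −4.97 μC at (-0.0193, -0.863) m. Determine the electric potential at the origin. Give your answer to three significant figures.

6.79×10⁴ V

Electric potential is a scalar, so the contributions from each charge add algebraically: V = Σ kqᵢ/rᵢ.
Distances from the field point to each charge: r₁ = 0.853 m, r₂ = 0.623 m, r₃ = 0.863 m.
V = k[(7.68×10⁻⁶)/(0.853) + (2.68×10⁻⁶)/(0.623) + (-4.97×10⁻⁶)/(0.863)] = 6.79×10⁴ V.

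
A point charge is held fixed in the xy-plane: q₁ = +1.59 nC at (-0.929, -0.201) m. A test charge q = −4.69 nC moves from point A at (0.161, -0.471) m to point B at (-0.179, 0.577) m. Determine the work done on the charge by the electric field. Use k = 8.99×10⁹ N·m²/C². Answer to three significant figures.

The work done by the electric force is W_field = −ΔU = −q(V_B − V_A) = q(V_A − V_B).
At A: distance to the source charge is 1.12 m; V_A = kq₁/r = 12.7 V.
At B: distance to the source charge is 1.08 m; V_B = kq₁/r = 13.2 V.
ΔV = V_B − V_A = 0.498 V.
W_field = −qΔV = −(-4.69×10⁻⁹ C)(0.498 V) = 2.34×10⁻⁹ J.

2.34×10⁻⁹ J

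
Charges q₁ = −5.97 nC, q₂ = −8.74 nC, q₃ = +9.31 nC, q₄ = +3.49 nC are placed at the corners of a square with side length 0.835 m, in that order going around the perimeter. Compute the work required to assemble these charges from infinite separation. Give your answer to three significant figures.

-8.44×10⁻⁷ J

The assembly work is the sum of pairwise potential energies, U = Σ_{i<j} kqᵢqⱼ/rᵢⱼ.
The four side pairs have separation 0.835 m and the two diagonal pairs 1.18 m.
Summing all 6 pair terms gives U = -8.44×10⁻⁷ J.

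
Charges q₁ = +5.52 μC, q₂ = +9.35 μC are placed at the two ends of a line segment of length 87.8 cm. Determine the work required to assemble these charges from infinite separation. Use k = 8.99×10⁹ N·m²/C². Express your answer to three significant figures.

The work to assemble the configuration equals its total potential energy, U = Σ kqᵢqⱼ/rᵢⱼ over all pairs.
The separation is r = 0.878 m.
U = (0.528) = 0.528 J.

0.528 J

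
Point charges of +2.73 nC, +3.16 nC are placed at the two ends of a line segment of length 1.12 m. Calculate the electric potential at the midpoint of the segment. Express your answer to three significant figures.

Electric potential is a scalar, so the contributions from each charge add algebraically: V = Σ kqᵢ/rᵢ.
Each charge is 0.560 m from the midpoint.
V = k[(2.73×10⁻⁹)/(0.560) + (3.16×10⁻⁹)/(0.560)] = 94.6 V.

94.6 V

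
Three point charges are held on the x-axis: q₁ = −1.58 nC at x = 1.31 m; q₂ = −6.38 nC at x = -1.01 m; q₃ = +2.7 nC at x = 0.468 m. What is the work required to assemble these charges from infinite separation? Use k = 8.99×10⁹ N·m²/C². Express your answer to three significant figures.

-1.11×10⁻⁷ J

The work to assemble the configuration equals its total potential energy, U = Σ kqᵢqⱼ/rᵢⱼ over all pairs.
Pair separations: r₁₂ = 2.32 m, r₁₃ = 0.842 m, r₂₃ = 1.48 m.
U = (3.91×10⁻⁸) + (-4.55×10⁻⁸) + (-1.05×10⁻⁷) = -1.11×10⁻⁷ J.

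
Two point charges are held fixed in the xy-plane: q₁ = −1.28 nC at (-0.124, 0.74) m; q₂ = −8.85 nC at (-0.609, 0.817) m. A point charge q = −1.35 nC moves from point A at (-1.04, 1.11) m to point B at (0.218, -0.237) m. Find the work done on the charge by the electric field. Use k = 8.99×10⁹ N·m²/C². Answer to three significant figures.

1.27×10⁻⁷ J

The work done by the electric force is W_field = −ΔU = −q(V_B − V_A) = q(V_A − V_B).
At A: distances to the source charges are 0.988 m, 0.521 m; V_A = Σ kqᵢ/rᵢ = -164 V.
At B: distances to the source charges are 1.04 m, 1.34 m; V_B = Σ kqᵢ/rᵢ = -70.5 V.
ΔV = V_B − V_A = 93.8 V.
W_field = −qΔV = −(-1.35×10⁻⁹ C)(93.8 V) = 1.27×10⁻⁷ J.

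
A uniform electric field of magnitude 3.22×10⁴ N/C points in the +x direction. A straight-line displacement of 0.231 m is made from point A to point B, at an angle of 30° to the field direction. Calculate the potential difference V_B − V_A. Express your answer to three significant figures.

-6440 V

Only the component of displacement along E changes the potential: ΔV = −E·d·cosθ.
ΔV = −(3.22×10⁴ V/m)(0.231 m)cos30° = -6440 V.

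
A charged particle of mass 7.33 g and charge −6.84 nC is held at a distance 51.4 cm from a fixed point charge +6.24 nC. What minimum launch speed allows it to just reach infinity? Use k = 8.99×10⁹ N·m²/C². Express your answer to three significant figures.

To just escape, total mechanical energy must reach zero at infinity: ½mv²_min + U = 0, so ½mv²_min = −U = |kQq|/r.
|U| = |kQq|/r = (8.99×10⁹ N·m²/C²)(6.24×10⁻⁹)(6.84×10⁻⁹)/(0.514) = 7.47×10⁻⁷ J.
v_min = √(2|U|/m) = √(2·7.47×10⁻⁷/7.33×10⁻³) = 0.0143 m/s.

0.0143 m/s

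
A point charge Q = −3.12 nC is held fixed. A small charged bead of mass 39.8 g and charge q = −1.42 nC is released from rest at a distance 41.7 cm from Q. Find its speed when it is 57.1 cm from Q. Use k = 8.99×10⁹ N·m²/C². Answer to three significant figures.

Only the electrostatic force acts, so mechanical energy is conserved: ½mv² = U₁ − U₂ = kQq(1/r₁ − 1/r₂).
U₁ − U₂ = (8.99×10⁹ N·m²/C²)(-3.12×10⁻⁹ C)(-1.42×10⁻⁹ C)(1/0.417 − 1/0.571) = 2.58×10⁻⁸ J.
v = √(2·2.58×10⁻⁸/0.0398) = 1.14×10⁻³ m/s.

1.14×10⁻³ m/s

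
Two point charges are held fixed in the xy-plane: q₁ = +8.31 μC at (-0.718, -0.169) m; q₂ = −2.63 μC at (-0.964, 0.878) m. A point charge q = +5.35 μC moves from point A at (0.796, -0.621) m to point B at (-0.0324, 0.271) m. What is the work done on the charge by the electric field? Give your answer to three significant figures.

-0.179 J

The work done by the electric force is W_field = −ΔU = −q(V_B − V_A) = q(V_A − V_B).
At A: distances to the source charges are 1.58 m, 2.31 m; V_A = Σ kqᵢ/rᵢ = 3.71×10⁴ V.
At B: distances to the source charges are 0.815 m, 1.11 m; V_B = Σ kqᵢ/rᵢ = 7.04×10⁴ V.
ΔV = V_B − V_A = 3.34×10⁴ V.
W_field = −qΔV = −(5.35×10⁻⁶ C)(3.34×10⁴ V) = -0.179 J.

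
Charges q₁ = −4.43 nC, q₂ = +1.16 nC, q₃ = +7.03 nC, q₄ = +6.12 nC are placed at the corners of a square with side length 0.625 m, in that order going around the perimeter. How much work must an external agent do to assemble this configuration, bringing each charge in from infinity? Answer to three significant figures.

2.77×10⁻⁸ J

The work to assemble the configuration equals its total potential energy, U = Σ kqᵢqⱼ/rᵢⱼ over all pairs.
The four side pairs have separation 0.625 m and the two diagonal pairs 0.884 m.
Summing all 6 pair terms gives U = 2.77×10⁻⁸ J.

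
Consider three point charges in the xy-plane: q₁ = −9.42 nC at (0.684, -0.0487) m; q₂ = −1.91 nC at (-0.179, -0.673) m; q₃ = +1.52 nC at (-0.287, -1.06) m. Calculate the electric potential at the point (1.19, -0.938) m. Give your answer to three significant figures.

Electric potential is a scalar, so the contributions from each charge add algebraically: V = Σ kqᵢ/rᵢ.
Distances from the field point to each charge: r₁ = 1.02 m, r₂ = 1.39 m, r₃ = 1.48 m.
V = k[(-9.42×10⁻⁹)/(1.02) + (-1.91×10⁻⁹)/(1.39) + (1.52×10⁻⁹)/(1.48)] = -85.9 V.

-85.9 V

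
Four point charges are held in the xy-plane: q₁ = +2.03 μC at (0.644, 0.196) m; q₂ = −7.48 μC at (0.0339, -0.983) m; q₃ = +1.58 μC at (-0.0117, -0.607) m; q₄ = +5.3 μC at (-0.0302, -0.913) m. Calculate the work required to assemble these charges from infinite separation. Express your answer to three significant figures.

-3.79 J

The work to assemble the configuration equals its total potential energy, U = Σ kqᵢqⱼ/rᵢⱼ over all pairs.
Pair separations: r₁₂ = 1.33 m, r₁₃ = 1.04 m, r₁₄ = 1.30 m, r₂₃ = 0.379 m, r₂₄ = 0.0949 m, r₃₄ = 0.307 m.
Summing all 6 pair terms gives U = -3.79 J.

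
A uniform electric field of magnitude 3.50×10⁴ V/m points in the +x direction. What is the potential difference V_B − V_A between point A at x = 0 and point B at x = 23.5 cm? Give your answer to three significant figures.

In a uniform field, potential decreases in the direction of E: V_B − V_A = −E·Δx.
V_B − V_A = −(3.50×10⁴ V/m)(0.235 m) = -8220 V.

-8220 V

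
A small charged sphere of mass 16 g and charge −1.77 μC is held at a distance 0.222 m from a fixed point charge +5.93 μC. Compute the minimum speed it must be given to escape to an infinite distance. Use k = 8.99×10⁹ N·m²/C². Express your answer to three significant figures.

To just escape, total mechanical energy must reach zero at infinity: ½mv²_min + U = 0, so ½mv²_min = −U = |kQq|/r.
|U| = |kQq|/r = (8.99×10⁹ N·m²/C²)(5.93×10⁻⁶)(1.77×10⁻⁶)/(0.222) = 0.425 J.
v_min = √(2|U|/m) = √(2·0.425/0.0160) = 7.29 m/s.

7.29 m/s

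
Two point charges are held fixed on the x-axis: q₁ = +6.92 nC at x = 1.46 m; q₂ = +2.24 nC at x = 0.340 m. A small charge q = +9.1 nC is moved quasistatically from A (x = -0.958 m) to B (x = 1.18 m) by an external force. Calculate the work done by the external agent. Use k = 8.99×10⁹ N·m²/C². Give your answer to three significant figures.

1.86×10⁻⁶ J

For quasistatic motion the external work equals the change in potential energy: W_ext = qΔV = q(V_B − V_A).
At A: distances to the source charges are 2.42 m, 1.30 m; V_A = Σ kqᵢ/rᵢ = 41.2 V.
At B: distances to the source charges are 0.280 m, 0.840 m; V_B = Σ kqᵢ/rᵢ = 246 V.
ΔV = V_B − V_A = 205 V.
W_ext = qΔV = (9.10×10⁻⁹ C)(205 V) = 1.86×10⁻⁶ J.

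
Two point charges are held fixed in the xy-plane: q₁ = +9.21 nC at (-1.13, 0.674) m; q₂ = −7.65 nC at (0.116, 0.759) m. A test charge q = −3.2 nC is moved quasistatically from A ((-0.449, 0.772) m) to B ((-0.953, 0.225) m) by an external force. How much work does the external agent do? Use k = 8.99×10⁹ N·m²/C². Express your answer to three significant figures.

-3.69×10⁻⁷ J

For quasistatic motion the external work equals the change in potential energy: W_ext = qΔV = q(V_B − V_A).
At A: distances to the source charges are 0.688 m, 0.565 m; V_A = Σ kqᵢ/rᵢ = -1.35 V.
At B: distances to the source charges are 0.483 m, 1.19 m; V_B = Σ kqᵢ/rᵢ = 114 V.
ΔV = V_B − V_A = 115 V.
W_ext = qΔV = (-3.20×10⁻⁹ C)(115 V) = -3.69×10⁻⁷ J.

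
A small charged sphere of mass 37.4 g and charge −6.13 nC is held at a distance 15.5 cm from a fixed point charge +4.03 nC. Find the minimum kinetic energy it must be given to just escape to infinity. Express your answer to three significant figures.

1.43×10⁻⁶ J

To just escape, total mechanical energy must reach zero at infinity: ½mv²_min + U = 0, so ½mv²_min = −U = |kQq|/r.
|U| = |kQq|/r = (8.99×10⁹ N·m²/C²)(4.03×10⁻⁹)(6.13×10⁻⁹)/(0.155) = 1.43×10⁻⁶ J.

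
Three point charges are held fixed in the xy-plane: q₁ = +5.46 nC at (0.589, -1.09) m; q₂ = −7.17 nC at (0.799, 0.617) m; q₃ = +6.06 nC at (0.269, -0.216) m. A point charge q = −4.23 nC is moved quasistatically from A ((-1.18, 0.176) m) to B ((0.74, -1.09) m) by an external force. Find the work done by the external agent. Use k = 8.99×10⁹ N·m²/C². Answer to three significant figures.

For quasistatic motion the external work equals the change in potential energy: W_ext = qΔV = q(V_B − V_A).
At A: distances to the source charges are 2.18 m, 2.03 m, 1.50 m; V_A = Σ kqᵢ/rᵢ = 27.1 V.
At B: distances to the source charges are 0.151 m, 1.71 m, 0.993 m; V_B = Σ kqᵢ/rᵢ = 342 V.
ΔV = V_B − V_A = 315 V.
W_ext = qΔV = (-4.23×10⁻⁹ C)(315 V) = -1.33×10⁻⁶ J.

-1.33×10⁻⁶ J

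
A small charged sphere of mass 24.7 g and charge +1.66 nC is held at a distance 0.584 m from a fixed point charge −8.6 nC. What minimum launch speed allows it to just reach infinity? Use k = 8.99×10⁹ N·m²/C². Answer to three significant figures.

4.22×10⁻³ m/s

To just escape, total mechanical energy must reach zero at infinity: ½mv²_min + U = 0, so ½mv²_min = −U = |kQq|/r.
|U| = |kQq|/r = (8.99×10⁹ N·m²/C²)(8.60×10⁻⁹)(1.66×10⁻⁹)/(0.584) = 2.20×10⁻⁷ J.
v_min = √(2|U|/m) = √(2·2.20×10⁻⁷/0.0247) = 4.22×10⁻³ m/s.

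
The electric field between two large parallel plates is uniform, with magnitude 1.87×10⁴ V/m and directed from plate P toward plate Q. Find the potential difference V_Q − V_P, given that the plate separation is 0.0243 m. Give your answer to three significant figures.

-454 V

In a uniform field, potential decreases in the direction of E: ΔV = −E·d for a displacement d parallel to E.
Going from P to Q is a displacement of 0.0243 m along the field, so V_Q − V_P = −Ed = -454 V.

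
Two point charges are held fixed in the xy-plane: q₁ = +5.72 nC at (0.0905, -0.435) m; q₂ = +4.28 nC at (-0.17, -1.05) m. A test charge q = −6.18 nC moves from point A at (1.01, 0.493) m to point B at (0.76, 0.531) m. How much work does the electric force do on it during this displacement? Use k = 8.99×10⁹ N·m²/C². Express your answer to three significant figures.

3.44×10⁻⁸ J

The work done by the electric force is W_field = −ΔU = −q(V_B − V_A) = q(V_A − V_B).
At A: distances to the source charges are 1.31 m, 1.94 m; V_A = Σ kqᵢ/rᵢ = 59.2 V.
At B: distances to the source charges are 1.18 m, 1.83 m; V_B = Σ kqᵢ/rᵢ = 64.7 V.
ΔV = V_B − V_A = 5.56 V.
W_field = −qΔV = −(-6.18×10⁻⁹ C)(5.56 V) = 3.44×10⁻⁸ J.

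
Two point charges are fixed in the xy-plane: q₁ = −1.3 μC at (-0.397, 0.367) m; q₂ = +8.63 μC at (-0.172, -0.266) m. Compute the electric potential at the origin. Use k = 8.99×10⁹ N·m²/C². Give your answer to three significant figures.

The total potential is the scalar sum of each charge's contribution, V = Σ kqᵢ/rᵢ.
Distances from the field point to each charge: r₁ = 0.541 m, r₂ = 0.317 m.
V = k[(-1.30×10⁻⁶)/(0.541) + (8.63×10⁻⁶)/(0.317)] = 2.23×10⁵ V.

2.23×10⁵ V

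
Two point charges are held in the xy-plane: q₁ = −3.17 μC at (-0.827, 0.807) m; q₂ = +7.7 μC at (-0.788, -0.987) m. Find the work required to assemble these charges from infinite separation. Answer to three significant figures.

-0.122 J

The assembly work is the sum of pairwise potential energies, U = Σ_{i<j} kqᵢqⱼ/rᵢⱼ.
Pair separations: r₁₂ = 1.79 m.
U = (-0.122) = -0.122 J.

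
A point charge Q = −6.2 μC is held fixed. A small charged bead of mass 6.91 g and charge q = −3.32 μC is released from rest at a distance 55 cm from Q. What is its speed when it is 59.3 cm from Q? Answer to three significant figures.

2.66 m/s

Only the electrostatic force acts, so mechanical energy is conserved: ½mv² = U₁ − U₂ = kQq(1/r₁ − 1/r₂).
U₁ − U₂ = (8.99×10⁹ N·m²/C²)(-6.20×10⁻⁶ C)(-3.32×10⁻⁶ C)(1/0.550 − 1/0.593) = 0.0244 J.
v = √(2·0.0244/6.91×10⁻³) = 2.66 m/s.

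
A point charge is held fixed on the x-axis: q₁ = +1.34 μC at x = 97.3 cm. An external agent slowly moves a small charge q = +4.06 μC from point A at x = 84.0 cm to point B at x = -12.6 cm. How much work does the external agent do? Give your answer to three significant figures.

-0.323 J

For quasistatic motion the external work equals the change in potential energy: W_ext = qΔV = q(V_B − V_A).
At A: distance to the source charge is 0.133 m; V_A = kq₁/r = 9.06×10⁴ V.
At B: distance to the source charge is 1.10 m; V_B = kq₁/r = 1.10×10⁴ V.
ΔV = V_B − V_A = -7.96×10⁴ V.
W_ext = qΔV = (4.06×10⁻⁶ C)(-7.96×10⁴ V) = -0.323 J.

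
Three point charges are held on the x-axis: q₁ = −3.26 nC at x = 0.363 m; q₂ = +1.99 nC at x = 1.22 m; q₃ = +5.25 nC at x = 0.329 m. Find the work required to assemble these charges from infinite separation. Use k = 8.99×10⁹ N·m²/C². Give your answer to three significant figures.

-4.49×10⁻⁶ J

The assembly work is the sum of pairwise potential energies, U = Σ_{i<j} kqᵢqⱼ/rᵢⱼ.
Pair separations: r₁₂ = 0.857 m, r₁₃ = 0.0340 m, r₂₃ = 0.891 m.
U = (-6.81×10⁻⁸) + (-4.53×10⁻⁶) + (1.05×10⁻⁷) = -4.49×10⁻⁶ J.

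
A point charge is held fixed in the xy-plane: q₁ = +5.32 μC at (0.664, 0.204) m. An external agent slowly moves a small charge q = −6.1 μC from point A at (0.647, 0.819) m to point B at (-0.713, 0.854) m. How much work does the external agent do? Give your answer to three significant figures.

0.283 J

For quasistatic motion the external work equals the change in potential energy: W_ext = qΔV = q(V_B − V_A).
At A: distance to the source charge is 0.615 m; V_A = kq₁/r = 7.77×10⁴ V.
At B: distance to the source charge is 1.52 m; V_B = kq₁/r = 3.14×10⁴ V.
ΔV = V_B − V_A = -4.63×10⁴ V.
W_ext = qΔV = (-6.10×10⁻⁶ C)(-4.63×10⁴ V) = 0.283 J.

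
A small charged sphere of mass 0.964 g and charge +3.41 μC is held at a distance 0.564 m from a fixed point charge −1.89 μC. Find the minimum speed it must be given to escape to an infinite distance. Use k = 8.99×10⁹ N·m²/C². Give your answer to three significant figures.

To just escape, total mechanical energy must reach zero at infinity: ½mv²_min + U = 0, so ½mv²_min = −U = |kQq|/r.
|U| = |kQq|/r = (8.99×10⁹ N·m²/C²)(1.89×10⁻⁶)(3.41×10⁻⁶)/(0.564) = 0.103 J.
v_min = √(2|U|/m) = √(2·0.103/9.64×10⁻⁴) = 14.6 m/s.

14.6 m/s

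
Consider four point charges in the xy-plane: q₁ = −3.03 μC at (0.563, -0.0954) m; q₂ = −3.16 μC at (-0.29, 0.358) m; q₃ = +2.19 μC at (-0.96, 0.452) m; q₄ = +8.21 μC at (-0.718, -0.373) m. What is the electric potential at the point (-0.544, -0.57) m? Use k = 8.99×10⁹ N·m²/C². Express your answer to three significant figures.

2.47×10⁵ V

Electric potential is a scalar, so the contributions from each charge add algebraically: V = Σ kqᵢ/rᵢ.
Distances from the field point to each charge: r₁ = 1.20 m, r₂ = 0.962 m, r₃ = 1.10 m, r₄ = 0.263 m.
V = k[(-3.03×10⁻⁶)/(1.20) + (-3.16×10⁻⁶)/(0.962) + (2.19×10⁻⁶)/(1.10) + (8.21×10⁻⁶)/(0.263)] = 2.47×10⁵ V.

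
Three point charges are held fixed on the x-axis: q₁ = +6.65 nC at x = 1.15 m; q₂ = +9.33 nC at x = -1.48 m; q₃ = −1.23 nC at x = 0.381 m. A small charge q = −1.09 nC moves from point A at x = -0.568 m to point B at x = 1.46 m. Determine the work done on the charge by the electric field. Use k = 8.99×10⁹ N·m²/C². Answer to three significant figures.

The work done by the electric force is W_field = −ΔU = −q(V_B − V_A) = q(V_A − V_B).
At A: distances to the source charges are 1.72 m, 0.912 m, 0.949 m; V_A = Σ kqᵢ/rᵢ = 115 V.
At B: distances to the source charges are 0.310 m, 2.94 m, 1.08 m; V_B = Σ kqᵢ/rᵢ = 211 V.
ΔV = V_B − V_A = 96.0 V.
W_field = −qΔV = −(-1.09×10⁻⁹ C)(96.0 V) = 1.05×10⁻⁷ J.

1.05×10⁻⁷ J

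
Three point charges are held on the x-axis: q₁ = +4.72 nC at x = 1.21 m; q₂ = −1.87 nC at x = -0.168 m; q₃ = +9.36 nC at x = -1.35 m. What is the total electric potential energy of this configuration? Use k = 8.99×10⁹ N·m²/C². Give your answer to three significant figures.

-3.56×10⁻⁸ J

The work to assemble the configuration equals its total potential energy, U = Σ kqᵢqⱼ/rᵢⱼ over all pairs.
Pair separations: r₁₂ = 1.38 m, r₁₃ = 2.56 m, r₂₃ = 1.18 m.
U = (-5.76×10⁻⁸) + (1.55×10⁻⁷) + (-1.33×10⁻⁷) = -3.56×10⁻⁸ J.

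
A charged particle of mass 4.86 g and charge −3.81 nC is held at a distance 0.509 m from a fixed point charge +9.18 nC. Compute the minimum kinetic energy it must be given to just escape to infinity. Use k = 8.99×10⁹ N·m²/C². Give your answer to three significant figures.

To just escape, total mechanical energy must reach zero at infinity: ½mv²_min + U = 0, so ½mv²_min = −U = |kQq|/r.
|U| = |kQq|/r = (8.99×10⁹ N·m²/C²)(9.18×10⁻⁹)(3.81×10⁻⁹)/(0.509) = 6.18×10⁻⁷ J.

6.18×10⁻⁷ J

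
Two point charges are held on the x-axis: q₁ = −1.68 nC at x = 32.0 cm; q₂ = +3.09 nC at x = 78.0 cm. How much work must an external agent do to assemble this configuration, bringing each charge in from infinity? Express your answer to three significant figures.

-1.01×10⁻⁷ J

The work to assemble the configuration equals its total potential energy, U = Σ kqᵢqⱼ/rᵢⱼ over all pairs.
Pair separations: r₁₂ = 0.460 m.
U = (-1.01×10⁻⁷) = -1.01×10⁻⁷ J.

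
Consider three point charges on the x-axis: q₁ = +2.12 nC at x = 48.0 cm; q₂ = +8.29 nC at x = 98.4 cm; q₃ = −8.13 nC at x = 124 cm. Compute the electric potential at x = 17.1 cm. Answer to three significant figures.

The total potential is the scalar sum of each charge's contribution, V = Σ kqᵢ/rᵢ.
Distances from the field point to each charge: r₁ = 0.309 m, r₂ = 0.813 m, r₃ = 1.07 m.
V = k[(2.12×10⁻⁹)/(0.309) + (8.29×10⁻⁹)/(0.813) + (-8.13×10⁻⁹)/(1.07)] = 85.0 V.

85.0 V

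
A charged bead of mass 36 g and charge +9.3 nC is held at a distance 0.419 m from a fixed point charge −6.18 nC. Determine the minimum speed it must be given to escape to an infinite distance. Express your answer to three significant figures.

8.28×10⁻³ m/s

To just escape, total mechanical energy must reach zero at infinity: ½mv²_min + U = 0, so ½mv²_min = −U = |kQq|/r.
|U| = |kQq|/r = (8.99×10⁹ N·m²/C²)(6.18×10⁻⁹)(9.30×10⁻⁹)/(0.419) = 1.23×10⁻⁶ J.
v_min = √(2|U|/m) = √(2·1.23×10⁻⁶/0.0360) = 8.28×10⁻³ m/s.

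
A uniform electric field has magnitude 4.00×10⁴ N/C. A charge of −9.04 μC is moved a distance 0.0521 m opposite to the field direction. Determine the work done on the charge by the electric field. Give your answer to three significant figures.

0.0188 J

The potential change for a displacement 0.0521 m opposite to the field direction is ΔV = +Ed = 2080 V.
W_field = −qΔV = 0.0188 J.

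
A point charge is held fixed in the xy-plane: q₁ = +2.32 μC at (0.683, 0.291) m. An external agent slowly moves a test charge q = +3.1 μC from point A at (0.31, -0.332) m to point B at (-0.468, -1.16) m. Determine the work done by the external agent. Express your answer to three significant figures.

-0.0541 J

For quasistatic motion the external work equals the change in potential energy: W_ext = qΔV = q(V_B − V_A).
At A: distance to the source charge is 0.726 m; V_A = kq₁/r = 2.87×10⁴ V.
At B: distance to the source charge is 1.85 m; V_B = kq₁/r = 1.13×10⁴ V.
ΔV = V_B − V_A = -1.75×10⁴ V.
W_ext = qΔV = (3.10×10⁻⁶ C)(-1.75×10⁴ V) = -0.0541 J.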